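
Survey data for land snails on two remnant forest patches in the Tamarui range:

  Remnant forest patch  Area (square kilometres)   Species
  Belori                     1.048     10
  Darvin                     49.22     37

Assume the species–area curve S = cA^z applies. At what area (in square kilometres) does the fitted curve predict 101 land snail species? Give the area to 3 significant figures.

z = ln(37/10) / ln(49.22/1.048) = 1.3083 / 3.8494 = 0.3399
c = 10 / 1.048^0.3399 = 10 / 1.016 = 9.842
A = (101/9.842)^(1/0.3399) ⇒ ln A = ln(10.26)/0.3399 = 6.8509
A = e^6.8509 ≈ 944.7 square kilometres

945 square kilometres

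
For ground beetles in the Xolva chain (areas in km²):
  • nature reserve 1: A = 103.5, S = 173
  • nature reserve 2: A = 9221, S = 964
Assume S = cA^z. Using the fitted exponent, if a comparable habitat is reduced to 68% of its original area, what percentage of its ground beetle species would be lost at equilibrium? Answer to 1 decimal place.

z = ln(964/173) / ln(9221/103.5) = 1.7178 / 4.4897 = 0.3826
S_new/S_old = (A_new/A_old)^z = 0.68^0.3826 = exp(0.3826 × -0.3857) = 0.8628
Fraction lost = 1 − 0.8628 = 0.1372

13.7%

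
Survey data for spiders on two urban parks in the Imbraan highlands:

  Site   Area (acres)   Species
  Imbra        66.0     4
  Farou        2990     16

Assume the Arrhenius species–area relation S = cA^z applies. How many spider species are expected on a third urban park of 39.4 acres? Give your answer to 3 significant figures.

3.32

z = ln(16/4) / ln(2990/66) = 1.3863 / 3.8134 = 0.3635
c = 4 / 66^0.3635 = 4 / 4.586 = 0.8722
S₃ = 0.8722 × 39.4^0.3635 = 0.8722 × 3.802 ≈ 3.316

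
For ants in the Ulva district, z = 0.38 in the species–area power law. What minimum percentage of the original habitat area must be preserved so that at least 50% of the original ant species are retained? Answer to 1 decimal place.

Need (A_new/A_old)^0.38 = 0.5, so A_new/A_old = 0.5^(1/0.38) = 0.5^2.632
ln(A_new/A_old) = ln 0.5 / 0.38 = -0.6931 / 0.38 = -1.8241
A_new/A_old = e^-1.8241 ≈ 0.1614

16.1%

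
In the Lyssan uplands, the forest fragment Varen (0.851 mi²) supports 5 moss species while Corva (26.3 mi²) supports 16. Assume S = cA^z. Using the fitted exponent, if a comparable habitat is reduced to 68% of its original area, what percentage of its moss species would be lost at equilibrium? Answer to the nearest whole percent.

12%

z = ln(16/5) / ln(26.3/0.851) = 1.1632 / 3.4309 = 0.3390
S_new/S_old = (A_new/A_old)^z = 0.68^0.3390 = exp(0.3390 × -0.3857) = 0.8774
Fraction lost = 1 − 0.8774 = 0.1226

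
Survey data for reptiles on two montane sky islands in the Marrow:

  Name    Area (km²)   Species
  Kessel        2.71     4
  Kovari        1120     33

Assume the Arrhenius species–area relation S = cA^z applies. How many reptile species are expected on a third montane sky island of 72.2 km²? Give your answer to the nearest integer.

13

z = ln(33/4) / ln(1120/2.71) = 2.1102 / 6.0241 = 0.3503
c = 4 / 2.71^0.3503 = 4 / 1.418 = 2.821
S₃ = 2.821 × 72.2^0.3503 = 2.821 × 4.477 ≈ 12.63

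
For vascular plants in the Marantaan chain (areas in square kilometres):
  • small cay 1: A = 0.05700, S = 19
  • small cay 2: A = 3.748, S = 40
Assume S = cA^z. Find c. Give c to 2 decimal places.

z = ln(S₂/S₁) / ln(A₂/A₁) = ln(40/19) / ln(3.748/0.057) = 0.7444 / 4.1859 = 0.1778
c = S₁ / A₁^z = 19 / 0.057^0.1778 = 19 / 0.6008 = 31.62

31.62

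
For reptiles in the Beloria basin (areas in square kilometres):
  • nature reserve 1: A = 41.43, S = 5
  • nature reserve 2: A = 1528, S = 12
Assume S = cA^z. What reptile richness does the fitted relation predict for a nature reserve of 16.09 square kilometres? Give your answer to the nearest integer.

4

z = ln(12/5) / ln(1528/41.43) = 0.8755 / 3.6077 = 0.2427
c = 5 / 41.43^0.2427 = 5 / 2.469 = 2.025
S₃ = 2.025 × 16.09^0.2427 = 2.025 × 1.962 ≈ 3.975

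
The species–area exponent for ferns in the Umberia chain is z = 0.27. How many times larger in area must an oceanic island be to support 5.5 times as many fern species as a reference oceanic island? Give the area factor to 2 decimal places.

552.18

(A₂/A₁)^0.27 = 5.5, so A₂/A₁ = 5.5^(1/0.27) = 5.5^3.704
ln(A₂/A₁) = ln 5.5 / 0.27 = 1.7047 / 0.27 = 6.3139
A₂/A₁ = e^6.3139 ≈ 552.2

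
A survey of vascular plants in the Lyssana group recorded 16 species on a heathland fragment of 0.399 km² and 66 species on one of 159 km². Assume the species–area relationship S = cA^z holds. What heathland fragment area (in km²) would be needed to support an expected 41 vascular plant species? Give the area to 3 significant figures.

z = ln(66/16) / ln(159/0.399) = 1.4171 / 5.9877 = 0.2367
c = 16 / 0.399^0.2367 = 16 / 0.8046 = 19.89
A = (41/19.89)^(1/0.2367) ⇒ ln A = ln(2.062)/0.2367 = 3.0573
A = e^3.0573 ≈ 21.27 km²

21.3 km²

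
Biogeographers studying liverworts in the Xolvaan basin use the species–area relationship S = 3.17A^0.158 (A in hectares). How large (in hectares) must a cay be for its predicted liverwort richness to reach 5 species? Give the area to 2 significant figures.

5 = 3.17 × A^0.158  ⇒  A^0.158 = 5/3.17 = 1.577
ln A = ln(1.577) / 0.158 = 0.4557 / 0.158 = 2.8842
A = e^2.8842 ≈ 17.89 hectares

18 hectares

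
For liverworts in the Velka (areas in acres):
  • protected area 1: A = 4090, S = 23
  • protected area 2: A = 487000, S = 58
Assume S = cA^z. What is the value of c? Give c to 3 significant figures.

4.60

z = ln(S₂/S₁) / ln(A₂/A₁) = ln(58/23) / ln(487000/4090) = 0.9249 / 4.7797 = 0.1935
c = S₁ / A₁^z = 23 / 4090^0.1935 = 23 / 4.999 = 4.6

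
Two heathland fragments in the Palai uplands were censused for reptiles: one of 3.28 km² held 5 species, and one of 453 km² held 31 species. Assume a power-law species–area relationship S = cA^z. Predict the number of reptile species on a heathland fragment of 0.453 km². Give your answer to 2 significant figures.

2.4

z = ln(31/5) / ln(453/3.28) = 1.8245 / 4.9280 = 0.3702
c = 5 / 3.28^0.3702 = 5 / 1.552 = 3.221
S₃ = 3.221 × 0.453^0.3702 = 3.221 × 0.7459 ≈ 2.402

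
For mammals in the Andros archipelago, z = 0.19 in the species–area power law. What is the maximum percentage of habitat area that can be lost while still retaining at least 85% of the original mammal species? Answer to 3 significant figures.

Need (A_new/A_old)^0.19 = 0.85, so A_new/A_old = 0.85^(1/0.19) = 0.85^5.263
ln(A_new/A_old) = ln 0.85 / 0.19 = -0.1625 / 0.19 = -0.8554
A_new/A_old = e^-0.8554 ≈ 0.4251
Fraction that can be lost = 1 − 0.4251 = 0.5749

57.5%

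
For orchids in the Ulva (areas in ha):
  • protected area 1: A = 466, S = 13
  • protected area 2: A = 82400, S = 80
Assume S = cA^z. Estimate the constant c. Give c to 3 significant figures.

1.50

z = ln(S₂/S₁) / ln(A₂/A₁) = ln(80/13) / ln(82400/466) = 1.8171 / 5.1752 = 0.3511
c = S₁ / A₁^z = 13 / 466^0.3511 = 13 / 8.648 = 1.503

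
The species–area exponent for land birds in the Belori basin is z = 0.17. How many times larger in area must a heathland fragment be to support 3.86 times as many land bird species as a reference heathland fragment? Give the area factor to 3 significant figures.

(A₂/A₁)^0.17 = 3.86, so A₂/A₁ = 3.86^(1/0.17) = 3.86^5.882
ln(A₂/A₁) = ln 3.86 / 0.17 = 1.3507 / 0.17 = 7.9451
A₂/A₁ = e^7.9451 ≈ 2822

2820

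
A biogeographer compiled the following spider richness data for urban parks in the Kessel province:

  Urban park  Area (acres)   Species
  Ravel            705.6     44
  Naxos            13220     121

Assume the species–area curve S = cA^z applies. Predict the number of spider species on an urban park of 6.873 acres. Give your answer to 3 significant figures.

8.89

z = ln(121/44) / ln(13220/705.6) = 1.0116 / 2.9304 = 0.3452
c = 44 / 705.6^0.3452 = 44 / 9.624 = 4.572
S₃ = 4.572 × 6.873^0.3452 = 4.572 × 1.945 ≈ 8.894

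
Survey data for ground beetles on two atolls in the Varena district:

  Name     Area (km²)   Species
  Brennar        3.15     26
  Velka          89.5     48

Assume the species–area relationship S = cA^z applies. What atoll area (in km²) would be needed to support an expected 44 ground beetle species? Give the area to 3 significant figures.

55.7 km²

z = ln(48/26) / ln(89.5/3.15) = 0.6131 / 3.3468 = 0.1832
c = 26 / 3.15^0.1832 = 26 / 1.234 = 21.07
A = (44/21.07)^(1/0.1832) ⇒ ln A = ln(2.088)/0.1832 = 4.0193
A = e^4.0193 ≈ 55.66 km²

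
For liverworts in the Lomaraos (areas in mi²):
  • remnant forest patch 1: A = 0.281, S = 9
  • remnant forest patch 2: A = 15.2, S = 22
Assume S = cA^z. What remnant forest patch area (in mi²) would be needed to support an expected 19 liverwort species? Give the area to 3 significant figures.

7.90 mi²

z = ln(22/9) / ln(15.2/0.281) = 0.8938 / 3.9907 = 0.2240
c = 9 / 0.281^0.2240 = 9 / 0.7525 = 11.96
A = (19/11.96)^(1/0.2240) ⇒ ln A = ln(1.589)/0.2240 = 2.0667
A = e^2.0667 ≈ 7.899 mi²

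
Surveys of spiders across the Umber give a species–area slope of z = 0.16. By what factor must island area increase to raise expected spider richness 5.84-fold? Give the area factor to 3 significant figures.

(A₂/A₁)^0.16 = 5.84, so A₂/A₁ = 5.84^(1/0.16) = 5.84^6.25
ln(A₂/A₁) = ln 5.84 / 0.16 = 1.7647 / 0.16 = 11.0296
A₂/A₁ = e^11.0296 ≈ 61671

61700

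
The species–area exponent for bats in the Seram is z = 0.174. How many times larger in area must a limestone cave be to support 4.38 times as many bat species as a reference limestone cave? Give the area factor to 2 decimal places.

(A₂/A₁)^0.174 = 4.38, so A₂/A₁ = 4.38^(1/0.174) = 4.38^5.747
ln(A₂/A₁) = ln 4.38 / 0.174 = 1.4770 / 0.174 = 8.4888
A₂/A₁ = e^8.4888 ≈ 4860

4859.96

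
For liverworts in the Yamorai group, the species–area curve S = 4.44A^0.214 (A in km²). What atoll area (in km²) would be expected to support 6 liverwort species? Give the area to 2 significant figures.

4.1 km²

6 = 4.44 × A^0.214  ⇒  A^0.214 = 6/4.44 = 1.351
ln A = ln(1.351) / 0.214 = 0.3011 / 0.214 = 1.4070
A = e^1.4070 ≈ 4.084 km²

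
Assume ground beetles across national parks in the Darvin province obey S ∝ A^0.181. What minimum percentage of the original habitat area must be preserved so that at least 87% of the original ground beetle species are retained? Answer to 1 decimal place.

46.3%

Need (A_new/A_old)^0.181 = 0.87, so A_new/A_old = 0.87^(1/0.181) = 0.87^5.525
ln(A_new/A_old) = ln 0.87 / 0.181 = -0.1393 / 0.181 = -0.7694
A_new/A_old = e^-0.7694 ≈ 0.4633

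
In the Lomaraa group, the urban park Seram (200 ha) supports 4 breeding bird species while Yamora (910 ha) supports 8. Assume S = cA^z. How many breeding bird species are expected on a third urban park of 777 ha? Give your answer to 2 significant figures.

7.4

z = ln(8/4) / ln(910/200) = 0.6931 / 1.5151 = 0.4575
c = 4 / 200^0.4575 = 4 / 11.29 = 0.3543
S₃ = 0.3543 × 777^0.4575 = 0.3543 × 21.01 ≈ 7.442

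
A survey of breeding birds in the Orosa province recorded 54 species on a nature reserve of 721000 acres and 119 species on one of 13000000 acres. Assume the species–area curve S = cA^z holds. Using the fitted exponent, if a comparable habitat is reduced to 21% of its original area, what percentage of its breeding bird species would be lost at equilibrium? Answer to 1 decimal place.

34.7%

z = ln(119/54) / ln(13000000/721000) = 0.7901 / 2.8921 = 0.2732
S_new/S_old = (A_new/A_old)^z = 0.21^0.2732 = exp(0.2732 × -1.5606) = 0.6529
Fraction lost = 1 − 0.6529 = 0.3471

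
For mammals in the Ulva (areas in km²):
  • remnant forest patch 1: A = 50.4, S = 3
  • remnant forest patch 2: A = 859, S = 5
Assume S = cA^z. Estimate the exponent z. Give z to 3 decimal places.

0.180

Taking logs: ln S = ln c + z ln A, so z = (ln S₂ − ln S₁)/(ln A₂ − ln A₁).
z = ln(5/3) / ln(859/50.4) = ln(1.667) / ln(17.04) = 0.5108 / 2.8358 = 0.1801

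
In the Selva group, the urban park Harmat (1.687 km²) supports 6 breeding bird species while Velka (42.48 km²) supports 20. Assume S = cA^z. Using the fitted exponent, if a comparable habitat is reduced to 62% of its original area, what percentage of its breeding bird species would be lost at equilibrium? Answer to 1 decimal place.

z = ln(20/6) / ln(42.48/1.687) = 1.2040 / 3.2261 = 0.3732
S_new/S_old = (A_new/A_old)^z = 0.62^0.3732 = exp(0.3732 × -0.4780) = 0.8366
Fraction lost = 1 − 0.8366 = 0.1634

16.3%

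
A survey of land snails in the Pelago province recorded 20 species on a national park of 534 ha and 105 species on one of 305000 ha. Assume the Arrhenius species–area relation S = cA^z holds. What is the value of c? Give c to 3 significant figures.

3.88

z = ln(S₂/S₁) / ln(A₂/A₁) = ln(105/20) / ln(305000/534) = 1.6582 / 6.3477 = 0.2612
c = S₁ / A₁^z = 20 / 534^0.2612 = 20 / 5.159 = 3.877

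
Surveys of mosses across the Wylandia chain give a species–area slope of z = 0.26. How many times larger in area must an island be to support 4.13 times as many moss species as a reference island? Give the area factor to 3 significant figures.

234

(A₂/A₁)^0.26 = 4.13, so A₂/A₁ = 4.13^(1/0.26) = 4.13^3.846
ln(A₂/A₁) = ln 4.13 / 0.26 = 1.4183 / 0.26 = 5.4549
A₂/A₁ = e^5.4549 ≈ 233.9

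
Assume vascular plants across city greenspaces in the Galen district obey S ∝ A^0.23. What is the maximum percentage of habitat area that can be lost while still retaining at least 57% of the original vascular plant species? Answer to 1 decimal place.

Need (A_new/A_old)^0.23 = 0.57, so A_new/A_old = 0.57^(1/0.23) = 0.57^4.348
ln(A_new/A_old) = ln 0.57 / 0.23 = -0.5621 / 0.23 = -2.4440
A_new/A_old = e^-2.4440 ≈ 0.08681
Fraction that can be lost = 1 − 0.08681 = 0.9132

91.3%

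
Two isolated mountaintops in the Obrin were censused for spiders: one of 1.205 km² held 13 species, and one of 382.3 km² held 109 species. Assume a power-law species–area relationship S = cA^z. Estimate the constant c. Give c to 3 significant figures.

z = ln(S₂/S₁) / ln(A₂/A₁) = ln(109/13) / ln(382.3/1.205) = 2.1264 / 5.7597 = 0.3692
c = S₁ / A₁^z = 13 / 1.205^0.3692 = 13 / 1.071 = 12.14

12.1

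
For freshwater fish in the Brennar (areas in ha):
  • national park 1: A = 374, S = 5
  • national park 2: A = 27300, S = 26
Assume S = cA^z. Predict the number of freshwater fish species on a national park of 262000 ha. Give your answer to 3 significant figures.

z = ln(26/5) / ln(27300/374) = 1.6487 / 4.2904 = 0.3843
c = 5 / 374^0.3843 = 5 / 9.743 = 0.5132
S₃ = 0.5132 × 262000^0.3843 = 0.5132 × 120.8 ≈ 62

62.0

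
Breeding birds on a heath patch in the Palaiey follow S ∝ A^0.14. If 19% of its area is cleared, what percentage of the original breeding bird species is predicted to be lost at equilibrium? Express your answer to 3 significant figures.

S_new/S_old = (A_new/A_old)^z = 0.81^0.14
= exp(0.14 × ln 0.81) = exp(0.14 × -0.2107) = exp(-0.0295) ≈ 0.9709
Fraction lost = 1 − 0.9709 = 0.02907

2.91%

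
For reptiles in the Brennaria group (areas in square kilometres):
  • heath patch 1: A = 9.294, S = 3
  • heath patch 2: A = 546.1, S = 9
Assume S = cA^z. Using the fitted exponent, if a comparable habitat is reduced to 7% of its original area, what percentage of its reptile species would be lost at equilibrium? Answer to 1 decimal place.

z = ln(9/3) / ln(546.1/9.294) = 1.0986 / 4.0734 = 0.2697
S_new/S_old = (A_new/A_old)^z = 0.07^0.2697 = exp(0.2697 × -2.6593) = 0.4881
Fraction lost = 1 − 0.4881 = 0.5119

51.2%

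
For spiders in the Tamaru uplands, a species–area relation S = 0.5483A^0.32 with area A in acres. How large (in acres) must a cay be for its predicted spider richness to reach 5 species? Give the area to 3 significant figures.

1000 acres

5 = 0.5483 × A^0.32  ⇒  A^0.32 = 5/0.5483 = 9.119
ln A = ln(9.119) / 0.32 = 2.2104 / 0.32 = 6.9074
A = e^6.9074 ≈ 999.7 acres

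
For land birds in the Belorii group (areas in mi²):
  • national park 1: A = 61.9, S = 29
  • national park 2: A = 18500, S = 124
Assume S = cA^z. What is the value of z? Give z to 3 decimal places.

0.255

Taking logs: ln S = ln c + z ln A, so z = (ln S₂ − ln S₁)/(ln A₂ − ln A₁).
z = ln(124/29) / ln(18500/61.9) = ln(4.276) / ln(298.9) = 1.4530 / 5.7000 = 0.2549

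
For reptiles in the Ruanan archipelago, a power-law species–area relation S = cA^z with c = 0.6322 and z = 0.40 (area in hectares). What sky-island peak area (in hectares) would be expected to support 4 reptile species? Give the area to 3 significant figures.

4 = 0.6322 × A^0.4  ⇒  A^0.4 = 4/0.6322 = 6.327
ln A = ln(6.327) / 0.4 = 1.8448 / 0.4 = 4.6121
A = e^4.6121 ≈ 100.7 hectares

101 hectares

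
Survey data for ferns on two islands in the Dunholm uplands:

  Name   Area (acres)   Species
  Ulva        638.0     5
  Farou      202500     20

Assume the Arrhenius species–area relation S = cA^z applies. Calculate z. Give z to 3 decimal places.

Taking logs: ln S = ln c + z ln A, so z = (ln S₂ − ln S₁)/(ln A₂ − ln A₁).
z = ln(20/5) / ln(202500/638) = ln(4) / ln(317.4) = 1.3863 / 5.7602 = 0.2407

0.241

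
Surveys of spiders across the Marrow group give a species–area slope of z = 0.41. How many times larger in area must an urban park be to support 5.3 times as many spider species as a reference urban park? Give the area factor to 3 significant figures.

58.4

(A₂/A₁)^0.41 = 5.3, so A₂/A₁ = 5.3^(1/0.41) = 5.3^2.439
ln(A₂/A₁) = ln 5.3 / 0.41 = 1.6677 / 0.41 = 4.0676
A₂/A₁ = e^4.0676 ≈ 58.42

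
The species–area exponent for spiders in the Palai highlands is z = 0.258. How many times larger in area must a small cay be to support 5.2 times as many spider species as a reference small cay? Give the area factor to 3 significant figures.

596

(A₂/A₁)^0.258 = 5.2, so A₂/A₁ = 5.2^(1/0.258) = 5.2^3.876
ln(A₂/A₁) = ln 5.2 / 0.258 = 1.6487 / 0.258 = 6.3901
A₂/A₁ = e^6.3901 ≈ 595.9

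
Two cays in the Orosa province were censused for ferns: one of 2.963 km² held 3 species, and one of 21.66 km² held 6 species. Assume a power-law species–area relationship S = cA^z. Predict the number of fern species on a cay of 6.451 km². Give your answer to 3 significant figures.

3.93

z = ln(6/3) / ln(21.66/2.963) = 0.6931 / 1.9893 = 0.3484
c = 3 / 2.963^0.3484 = 3 / 1.46 = 2.055
S₃ = 2.055 × 6.451^0.3484 = 2.055 × 1.915 ≈ 3.934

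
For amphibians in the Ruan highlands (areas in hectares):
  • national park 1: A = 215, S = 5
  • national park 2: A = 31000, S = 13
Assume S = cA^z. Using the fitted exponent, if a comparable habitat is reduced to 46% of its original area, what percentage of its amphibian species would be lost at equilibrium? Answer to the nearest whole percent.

z = ln(13/5) / ln(31000/215) = 0.9555 / 4.9711 = 0.1922
S_new/S_old = (A_new/A_old)^z = 0.46^0.1922 = exp(0.1922 × -0.7765) = 0.8613
Fraction lost = 1 − 0.8613 = 0.1387

14%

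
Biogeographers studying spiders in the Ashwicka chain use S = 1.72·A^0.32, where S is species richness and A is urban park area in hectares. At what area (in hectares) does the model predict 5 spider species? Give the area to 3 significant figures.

28.1 hectares

5 = 1.72 × A^0.32  ⇒  A^0.32 = 5/1.72 = 2.907
ln A = ln(2.907) / 0.32 = 1.0671 / 0.32 = 3.3347
A = e^3.3347 ≈ 28.07 hectares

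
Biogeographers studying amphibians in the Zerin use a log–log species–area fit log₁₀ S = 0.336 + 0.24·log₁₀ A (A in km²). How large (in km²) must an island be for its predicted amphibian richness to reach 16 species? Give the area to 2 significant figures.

4100 km²

16 = 2.168 × A^0.24  ⇒  A^0.24 = 16/2.168 = 7.381
ln A = ln(7.381) / 0.24 = 1.9989 / 0.24 = 8.3288
A = e^8.3288 ≈ 4142 km²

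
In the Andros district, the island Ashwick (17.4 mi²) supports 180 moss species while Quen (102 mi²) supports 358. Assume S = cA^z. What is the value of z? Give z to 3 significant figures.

0.389

Taking logs: ln S = ln c + z ln A, so z = (ln S₂ − ln S₁)/(ln A₂ − ln A₁).
z = ln(358/180) / ln(102/17.4) = ln(1.989) / ln(5.862) = 0.6876 / 1.7685 = 0.3888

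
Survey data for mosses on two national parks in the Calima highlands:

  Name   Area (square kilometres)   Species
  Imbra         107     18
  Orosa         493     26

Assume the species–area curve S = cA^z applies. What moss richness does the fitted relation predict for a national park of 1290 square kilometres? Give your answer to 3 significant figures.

32.8

z = ln(26/18) / ln(493/107) = 0.3677 / 1.5277 = 0.2407
c = 18 / 107^0.2407 = 18 / 3.08 = 5.845
S₃ = 5.845 × 1290^0.2407 = 5.845 × 5.607 ≈ 32.77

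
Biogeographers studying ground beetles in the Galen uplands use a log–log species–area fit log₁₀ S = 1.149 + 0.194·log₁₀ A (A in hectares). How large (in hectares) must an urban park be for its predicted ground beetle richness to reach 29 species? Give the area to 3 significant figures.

41.3 hectares

29 = 14.09 × A^0.194  ⇒  A^0.194 = 29/14.09 = 2.058
ln A = ln(2.058) / 0.194 = 0.7216 / 0.194 = 3.7197
A = e^3.7197 ≈ 41.25 hectares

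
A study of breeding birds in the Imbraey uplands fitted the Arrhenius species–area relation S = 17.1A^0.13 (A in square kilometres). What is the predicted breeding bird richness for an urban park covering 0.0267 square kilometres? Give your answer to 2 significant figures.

11

S = 17.1 × 0.0267^0.13
ln S = ln 17.1 + 0.13 × ln 0.0267 = 2.8391 + 0.13 × -3.6231 = 2.3681
S = e^2.3681 ≈ 10.68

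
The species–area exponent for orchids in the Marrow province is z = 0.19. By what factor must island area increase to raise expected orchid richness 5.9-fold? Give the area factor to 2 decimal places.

11405.54

(A₂/A₁)^0.19 = 5.9, so A₂/A₁ = 5.9^(1/0.19) = 5.9^5.263
ln(A₂/A₁) = ln 5.9 / 0.19 = 1.7750 / 0.19 = 9.3419
A₂/A₁ = e^9.3419 ≈ 11406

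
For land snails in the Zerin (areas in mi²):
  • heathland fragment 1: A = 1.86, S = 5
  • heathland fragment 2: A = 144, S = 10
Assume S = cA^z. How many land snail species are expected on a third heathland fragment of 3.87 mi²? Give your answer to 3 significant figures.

5.62

z = ln(10/5) / ln(144/1.86) = 0.6931 / 4.3492 = 0.1594
c = 5 / 1.86^0.1594 = 5 / 1.104 = 4.529
S₃ = 4.529 × 3.87^0.1594 = 4.529 × 1.241 ≈ 5.619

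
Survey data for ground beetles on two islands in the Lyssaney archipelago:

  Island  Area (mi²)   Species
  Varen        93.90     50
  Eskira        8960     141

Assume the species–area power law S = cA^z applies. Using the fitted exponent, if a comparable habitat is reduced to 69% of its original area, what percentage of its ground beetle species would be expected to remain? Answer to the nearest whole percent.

92%

z = ln(141/50) / ln(8960/93.9) = 1.0367 / 4.5583 = 0.2274
S_new/S_old = (A_new/A_old)^z = 0.69^0.2274 = exp(0.2274 × -0.3711) = 0.9191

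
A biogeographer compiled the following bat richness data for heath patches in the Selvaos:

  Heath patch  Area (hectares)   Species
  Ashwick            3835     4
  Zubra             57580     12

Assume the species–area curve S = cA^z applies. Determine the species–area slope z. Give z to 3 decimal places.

0.406

Taking logs: ln S = ln c + z ln A, so z = (ln S₂ − ln S₁)/(ln A₂ − ln A₁).
z = ln(12/4) / ln(57580/3835) = ln(3) / ln(15.01) = 1.0986 / 2.7090 = 0.4055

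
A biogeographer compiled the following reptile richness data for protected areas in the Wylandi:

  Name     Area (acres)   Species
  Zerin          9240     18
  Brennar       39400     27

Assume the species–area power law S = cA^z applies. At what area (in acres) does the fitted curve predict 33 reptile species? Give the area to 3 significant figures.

80800 acres

z = ln(27/18) / ln(39400/9240) = 0.4055 / 1.4502 = 0.2796
c = 18 / 9240^0.2796 = 18 / 12.85 = 1.401
A = (33/1.401)^(1/0.2796) ⇒ ln A = ln(23.55)/0.2796 = 11.2993
A = e^11.2993 ≈ 80762 acres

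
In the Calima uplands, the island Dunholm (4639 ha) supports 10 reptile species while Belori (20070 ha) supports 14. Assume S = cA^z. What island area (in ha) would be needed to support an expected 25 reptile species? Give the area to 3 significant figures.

250000 ha

z = ln(14/10) / ln(20070/4639) = 0.3365 / 1.4647 = 0.2297
c = 10 / 4639^0.2297 = 10 / 6.954 = 1.438
A = (25/1.438)^(1/0.2297) ⇒ ln A = ln(17.39)/0.2297 = 12.4310
A = e^12.4310 ≈ 250457 ha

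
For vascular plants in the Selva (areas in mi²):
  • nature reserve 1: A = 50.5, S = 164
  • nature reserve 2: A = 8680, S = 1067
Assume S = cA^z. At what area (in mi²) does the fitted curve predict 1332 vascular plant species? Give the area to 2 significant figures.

z = ln(1067/164) / ln(8680/50.5) = 1.8727 / 5.1468 = 0.3639
c = 164 / 50.5^0.3639 = 164 / 4.166 = 39.36
A = (1332/39.36)^(1/0.3639) ⇒ ln A = ln(33.84)/0.3639 = 9.6784
A = e^9.6784 ≈ 15969 mi²

16000 mi²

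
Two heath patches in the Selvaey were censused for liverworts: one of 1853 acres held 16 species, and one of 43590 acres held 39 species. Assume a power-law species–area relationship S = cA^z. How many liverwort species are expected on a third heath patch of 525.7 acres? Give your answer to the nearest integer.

z = ln(39/16) / ln(43590/1853) = 0.8910 / 3.1580 = 0.2821
c = 16 / 1853^0.2821 = 16 / 8.355 = 1.915
S₃ = 1.915 × 525.7^0.2821 = 1.915 × 5.856 ≈ 11.21

11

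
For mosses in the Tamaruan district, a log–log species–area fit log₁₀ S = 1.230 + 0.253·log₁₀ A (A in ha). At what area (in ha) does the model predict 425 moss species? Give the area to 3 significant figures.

337000 ha

425 = 16.98 × A^0.253  ⇒  A^0.253 = 425/16.98 = 25.03
ln A = ln(25.03) / 0.253 = 3.2199 / 0.253 = 12.7269
A = e^12.7269 ≈ 336689 ha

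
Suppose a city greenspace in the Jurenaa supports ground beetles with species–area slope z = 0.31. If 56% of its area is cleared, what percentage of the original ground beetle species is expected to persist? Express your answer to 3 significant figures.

S_new/S_old = (A_new/A_old)^z = 0.44^0.31
= exp(0.31 × ln 0.44) = exp(0.31 × -0.8210) = exp(-0.2545) ≈ 0.7753

77.5%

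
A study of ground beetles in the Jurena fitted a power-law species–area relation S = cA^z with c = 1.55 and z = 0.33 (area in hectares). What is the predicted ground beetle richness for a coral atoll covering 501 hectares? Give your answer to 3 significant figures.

S = 1.55 × 501^0.33
ln S = ln 1.55 + 0.33 × ln 501 = 0.4383 + 0.33 × 6.2166 = 2.4897
S = e^2.4897 ≈ 12.06

12.1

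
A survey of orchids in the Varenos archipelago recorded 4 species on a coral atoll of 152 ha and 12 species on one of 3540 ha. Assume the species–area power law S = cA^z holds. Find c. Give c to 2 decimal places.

z = ln(S₂/S₁) / ln(A₂/A₁) = ln(12/4) / ln(3540/152) = 1.0986 / 3.1480 = 0.3490
c = S₁ / A₁^z = 4 / 152^0.3490 = 4 / 5.773 = 0.6928

0.69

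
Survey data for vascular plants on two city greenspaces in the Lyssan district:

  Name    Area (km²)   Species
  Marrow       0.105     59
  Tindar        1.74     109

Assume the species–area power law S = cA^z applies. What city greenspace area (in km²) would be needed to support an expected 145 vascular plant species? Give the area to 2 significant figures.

6.4 km²

z = ln(109/59) / ln(1.74/0.105) = 0.6138 / 2.8077 = 0.2186
c = 59 / 0.105^0.2186 = 59 / 0.611 = 96.57
A = (145/96.57)^(1/0.2186) ⇒ ln A = ln(1.502)/0.2186 = 1.8593
A = e^1.8593 ≈ 6.419 km²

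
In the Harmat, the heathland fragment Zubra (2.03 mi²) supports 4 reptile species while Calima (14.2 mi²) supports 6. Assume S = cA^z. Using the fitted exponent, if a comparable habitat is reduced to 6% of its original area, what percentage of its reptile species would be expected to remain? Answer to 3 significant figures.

55.6%

z = ln(6/4) / ln(14.2/2.03) = 0.4055 / 1.9452 = 0.2084
S_new/S_old = (A_new/A_old)^z = 0.06^0.2084 = exp(0.2084 × -2.8134) = 0.5563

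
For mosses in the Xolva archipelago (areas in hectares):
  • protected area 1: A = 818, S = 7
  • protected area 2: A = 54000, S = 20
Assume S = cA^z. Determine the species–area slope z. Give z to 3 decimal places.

0.251

Taking logs: ln S = ln c + z ln A, so z = (ln S₂ − ln S₁)/(ln A₂ − ln A₁).
z = ln(20/7) / ln(54000/818) = ln(2.857) / ln(66.01) = 1.0498 / 4.1899 = 0.2506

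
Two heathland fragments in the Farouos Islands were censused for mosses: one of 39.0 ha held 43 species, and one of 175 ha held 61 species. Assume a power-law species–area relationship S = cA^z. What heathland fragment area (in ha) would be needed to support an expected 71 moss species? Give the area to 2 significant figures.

z = ln(61/43) / ln(175/39) = 0.3497 / 1.5012 = 0.2329
c = 43 / 39^0.2329 = 43 / 2.347 = 18.32
A = (71/18.32)^(1/0.2329) ⇒ ln A = ln(3.876)/0.2329 = 5.8165
A = e^5.8165 ≈ 335.8 ha

340 ha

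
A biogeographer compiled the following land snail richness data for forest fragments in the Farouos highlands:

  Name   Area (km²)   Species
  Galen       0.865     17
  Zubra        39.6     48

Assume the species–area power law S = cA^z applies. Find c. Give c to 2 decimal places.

17.68

z = ln(S₂/S₁) / ln(A₂/A₁) = ln(48/17) / ln(39.6/0.865) = 1.0380 / 3.8239 = 0.2715
c = S₁ / A₁^z = 17 / 0.865^0.2715 = 17 / 0.9614 = 17.68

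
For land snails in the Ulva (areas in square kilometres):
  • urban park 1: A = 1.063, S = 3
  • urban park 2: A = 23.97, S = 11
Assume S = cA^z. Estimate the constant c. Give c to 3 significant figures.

2.92

z = ln(S₂/S₁) / ln(A₂/A₁) = ln(11/3) / ln(23.97/1.063) = 1.2993 / 3.1157 = 0.4170
c = S₁ / A₁^z = 3 / 1.063^0.4170 = 3 / 1.026 = 2.925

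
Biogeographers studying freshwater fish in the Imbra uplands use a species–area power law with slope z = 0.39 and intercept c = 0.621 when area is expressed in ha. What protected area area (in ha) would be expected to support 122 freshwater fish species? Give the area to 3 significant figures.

759000 ha

122 = 0.621 × A^0.39  ⇒  A^0.39 = 122/0.621 = 196.5
ln A = ln(196.5) / 0.39 = 5.2804 / 0.39 = 13.5396
A = e^13.5396 ≈ 758883 ha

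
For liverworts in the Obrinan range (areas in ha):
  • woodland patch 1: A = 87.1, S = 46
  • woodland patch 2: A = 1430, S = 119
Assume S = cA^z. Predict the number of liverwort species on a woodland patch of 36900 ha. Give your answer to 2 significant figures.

360

z = ln(119/46) / ln(1430/87.1) = 0.9505 / 2.7984 = 0.3397
c = 46 / 87.1^0.3397 = 46 / 4.56 = 10.09
S₃ = 10.09 × 36900^0.3397 = 10.09 × 35.58 ≈ 359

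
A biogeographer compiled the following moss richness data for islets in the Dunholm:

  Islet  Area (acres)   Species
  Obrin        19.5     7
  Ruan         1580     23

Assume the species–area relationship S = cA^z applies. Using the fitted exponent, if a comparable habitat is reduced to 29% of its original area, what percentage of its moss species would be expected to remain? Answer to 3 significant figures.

71.5%

z = ln(23/7) / ln(1580/19.5) = 1.1896 / 4.3948 = 0.2707
S_new/S_old = (A_new/A_old)^z = 0.29^0.2707 = exp(0.2707 × -1.2379) = 0.7153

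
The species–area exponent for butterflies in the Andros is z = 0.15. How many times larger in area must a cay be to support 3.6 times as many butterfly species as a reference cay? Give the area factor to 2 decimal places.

5113.09

(A₂/A₁)^0.15 = 3.6, so A₂/A₁ = 3.6^(1/0.15) = 3.6^6.667
ln(A₂/A₁) = ln 3.6 / 0.15 = 1.2809 / 0.15 = 8.5396
A₂/A₁ = e^8.5396 ≈ 5113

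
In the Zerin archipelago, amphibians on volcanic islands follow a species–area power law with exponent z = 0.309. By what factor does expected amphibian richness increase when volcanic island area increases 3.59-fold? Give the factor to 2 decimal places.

1.48

S₂/S₁ = (A₂/A₁)^z = 3.59^0.309
ln(S₂/S₁) = 0.309 × ln 3.59 = 0.309 × 1.2782 = 0.3949
S₂/S₁ = e^0.3949 ≈ 1.484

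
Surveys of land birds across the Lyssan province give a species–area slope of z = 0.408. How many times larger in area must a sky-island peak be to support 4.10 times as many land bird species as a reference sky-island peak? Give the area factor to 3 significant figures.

31.8

(A₂/A₁)^0.408 = 4.1, so A₂/A₁ = 4.1^(1/0.408) = 4.1^2.451
ln(A₂/A₁) = ln 4.1 / 0.408 = 1.4110 / 0.408 = 3.4583
A₂/A₁ = e^3.4583 ≈ 31.76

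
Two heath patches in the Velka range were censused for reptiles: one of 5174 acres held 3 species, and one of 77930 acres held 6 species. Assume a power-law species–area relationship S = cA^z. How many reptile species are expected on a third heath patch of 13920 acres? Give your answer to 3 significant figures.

3.86

z = ln(6/3) / ln(77930/5174) = 0.6931 / 2.7122 = 0.2556
c = 3 / 5174^0.2556 = 3 / 8.895 = 0.3373
S₃ = 0.3373 × 13920^0.2556 = 0.3373 × 11.45 ≈ 3.863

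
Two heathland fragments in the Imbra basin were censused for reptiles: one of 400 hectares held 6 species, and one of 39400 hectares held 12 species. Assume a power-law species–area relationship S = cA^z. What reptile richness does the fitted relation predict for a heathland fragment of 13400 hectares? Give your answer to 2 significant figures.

z = ln(12/6) / ln(39400/400) = 0.6931 / 4.5901 = 0.1510
c = 6 / 400^0.1510 = 6 / 2.471 = 2.428
S₃ = 2.428 × 13400^0.1510 = 2.428 × 4.2 ≈ 10.2

10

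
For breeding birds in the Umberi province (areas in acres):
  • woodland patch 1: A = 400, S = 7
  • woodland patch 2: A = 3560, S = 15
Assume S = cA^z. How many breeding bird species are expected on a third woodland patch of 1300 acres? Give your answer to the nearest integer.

11

z = ln(15/7) / ln(3560/400) = 0.7621 / 2.1861 = 0.3486
c = 7 / 400^0.3486 = 7 / 8.076 = 0.8668
S₃ = 0.8668 × 1300^0.3486 = 0.8668 × 12.18 ≈ 10.56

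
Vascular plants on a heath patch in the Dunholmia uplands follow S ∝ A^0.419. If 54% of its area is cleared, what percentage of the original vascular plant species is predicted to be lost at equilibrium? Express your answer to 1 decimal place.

S_new/S_old = (A_new/A_old)^z = 0.46^0.419
= exp(0.419 × ln 0.46) = exp(0.419 × -0.7765) = exp(-0.3254) ≈ 0.7223
Fraction lost = 1 − 0.7223 = 0.2777

27.8%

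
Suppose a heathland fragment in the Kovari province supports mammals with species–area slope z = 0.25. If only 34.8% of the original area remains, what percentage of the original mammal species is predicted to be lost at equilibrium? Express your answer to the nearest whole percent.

S_new/S_old = (A_new/A_old)^z = 0.348^0.25
= exp(0.25 × ln 0.348) = exp(0.25 × -1.0556) = exp(-0.2639) ≈ 0.7681
Fraction lost = 1 − 0.7681 = 0.2319

23%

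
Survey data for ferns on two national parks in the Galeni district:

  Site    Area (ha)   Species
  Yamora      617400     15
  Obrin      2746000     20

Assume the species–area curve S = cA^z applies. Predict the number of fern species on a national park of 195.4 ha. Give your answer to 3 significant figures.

z = ln(20/15) / ln(2746000/617400) = 0.2877 / 1.4924 = 0.1928
c = 15 / 617400^0.1928 = 15 / 13.07 = 1.148
S₃ = 1.148 × 195.4^0.1928 = 1.148 × 2.764 ≈ 3.173

3.17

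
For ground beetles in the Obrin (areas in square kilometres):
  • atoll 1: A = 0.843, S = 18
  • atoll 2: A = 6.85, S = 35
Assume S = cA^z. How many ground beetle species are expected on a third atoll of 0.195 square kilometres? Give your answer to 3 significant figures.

z = ln(35/18) / ln(6.85/0.843) = 0.6650 / 2.0950 = 0.3174
c = 18 / 0.843^0.3174 = 18 / 0.9472 = 19
S₃ = 19 × 0.195^0.3174 = 19 × 0.5952 ≈ 11.31

11.3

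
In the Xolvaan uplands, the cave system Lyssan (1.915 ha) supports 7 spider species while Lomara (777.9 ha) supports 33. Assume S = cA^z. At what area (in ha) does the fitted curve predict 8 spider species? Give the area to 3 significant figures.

3.21 ha

z = ln(33/7) / ln(777.9/1.915) = 1.5506 / 6.0069 = 0.2581
c = 7 / 1.915^0.2581 = 7 / 1.183 = 5.919
A = (8/5.919)^(1/0.2581) ⇒ ln A = ln(1.352)/0.2581 = 1.1670
A = e^1.1670 ≈ 3.212 ha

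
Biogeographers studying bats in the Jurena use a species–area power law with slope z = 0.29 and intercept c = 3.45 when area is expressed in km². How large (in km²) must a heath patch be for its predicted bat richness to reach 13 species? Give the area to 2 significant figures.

13 = 3.45 × A^0.29  ⇒  A^0.29 = 13/3.45 = 3.768
ln A = ln(3.768) / 0.29 = 1.3266 / 0.29 = 4.5744
A = e^4.5744 ≈ 96.97 km²

97 km²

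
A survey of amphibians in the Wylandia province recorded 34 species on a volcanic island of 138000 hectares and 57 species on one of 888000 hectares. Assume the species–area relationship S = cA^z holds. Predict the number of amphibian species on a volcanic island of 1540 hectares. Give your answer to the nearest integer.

10

z = ln(57/34) / ln(888000/138000) = 0.5167 / 1.8617 = 0.2775
c = 34 / 138000^0.2775 = 34 / 26.7 = 1.273
S₃ = 1.273 × 1540^0.2775 = 1.273 × 7.667 ≈ 9.764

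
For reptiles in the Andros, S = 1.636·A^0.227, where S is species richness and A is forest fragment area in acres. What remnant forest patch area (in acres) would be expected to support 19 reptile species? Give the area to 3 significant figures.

49100 acres

19 = 1.636 × A^0.227  ⇒  A^0.227 = 19/1.636 = 11.61
ln A = ln(11.61) / 0.227 = 2.4522 / 0.227 = 10.8026
A = e^10.8026 ≈ 49147 acres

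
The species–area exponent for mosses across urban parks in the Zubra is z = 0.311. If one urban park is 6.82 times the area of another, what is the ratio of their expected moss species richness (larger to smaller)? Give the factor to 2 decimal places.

1.82

S₂/S₁ = (A₂/A₁)^z = 6.82^0.311
ln(S₂/S₁) = 0.311 × ln 6.82 = 0.311 × 1.9199 = 0.5971
S₂/S₁ = e^0.5971 ≈ 1.817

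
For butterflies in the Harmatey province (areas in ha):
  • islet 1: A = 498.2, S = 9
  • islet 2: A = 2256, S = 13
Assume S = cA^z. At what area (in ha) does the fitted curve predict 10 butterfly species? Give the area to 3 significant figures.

z = ln(13/9) / ln(2256/498.2) = 0.3677 / 1.5103 = 0.2435
c = 9 / 498.2^0.2435 = 9 / 4.537 = 1.984
A = (10/1.984)^(1/0.2435) ⇒ ln A = ln(5.041)/0.2435 = 6.6437
A = e^6.6437 ≈ 768 ha

768 ha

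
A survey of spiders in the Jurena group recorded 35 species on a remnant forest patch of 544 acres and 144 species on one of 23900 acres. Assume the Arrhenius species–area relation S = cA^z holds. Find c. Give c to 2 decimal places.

z = ln(S₂/S₁) / ln(A₂/A₁) = ln(144/35) / ln(23900/544) = 1.4145 / 3.7827 = 0.3739
c = S₁ / A₁^z = 35 / 544^0.3739 = 35 / 10.54 = 3.32

3.32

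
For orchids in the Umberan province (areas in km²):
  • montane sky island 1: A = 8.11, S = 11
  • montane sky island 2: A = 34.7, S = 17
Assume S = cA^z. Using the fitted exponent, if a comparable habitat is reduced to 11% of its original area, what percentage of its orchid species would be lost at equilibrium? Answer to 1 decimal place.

48.4%

z = ln(17/11) / ln(34.7/8.11) = 0.4353 / 1.4536 = 0.2995
S_new/S_old = (A_new/A_old)^z = 0.11^0.2995 = exp(0.2995 × -2.2073) = 0.5163
Fraction lost = 1 − 0.5163 = 0.4837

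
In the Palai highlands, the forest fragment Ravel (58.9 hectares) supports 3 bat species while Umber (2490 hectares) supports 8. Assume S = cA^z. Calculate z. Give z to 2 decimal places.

Taking logs: ln S = ln c + z ln A, so z = (ln S₂ − ln S₁)/(ln A₂ − ln A₁).
z = ln(8/3) / ln(2490/58.9) = ln(2.667) / ln(42.28) = 0.9808 / 3.7442 = 0.2620

0.26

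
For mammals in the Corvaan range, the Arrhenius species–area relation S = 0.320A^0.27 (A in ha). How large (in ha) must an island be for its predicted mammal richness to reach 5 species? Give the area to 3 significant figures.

5 = 0.32 × A^0.27  ⇒  A^0.27 = 5/0.32 = 15.62
ln A = ln(15.62) / 0.27 = 2.7489 / 0.27 = 10.1810
A = e^10.1810 ≈ 26397 ha

26400 ha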